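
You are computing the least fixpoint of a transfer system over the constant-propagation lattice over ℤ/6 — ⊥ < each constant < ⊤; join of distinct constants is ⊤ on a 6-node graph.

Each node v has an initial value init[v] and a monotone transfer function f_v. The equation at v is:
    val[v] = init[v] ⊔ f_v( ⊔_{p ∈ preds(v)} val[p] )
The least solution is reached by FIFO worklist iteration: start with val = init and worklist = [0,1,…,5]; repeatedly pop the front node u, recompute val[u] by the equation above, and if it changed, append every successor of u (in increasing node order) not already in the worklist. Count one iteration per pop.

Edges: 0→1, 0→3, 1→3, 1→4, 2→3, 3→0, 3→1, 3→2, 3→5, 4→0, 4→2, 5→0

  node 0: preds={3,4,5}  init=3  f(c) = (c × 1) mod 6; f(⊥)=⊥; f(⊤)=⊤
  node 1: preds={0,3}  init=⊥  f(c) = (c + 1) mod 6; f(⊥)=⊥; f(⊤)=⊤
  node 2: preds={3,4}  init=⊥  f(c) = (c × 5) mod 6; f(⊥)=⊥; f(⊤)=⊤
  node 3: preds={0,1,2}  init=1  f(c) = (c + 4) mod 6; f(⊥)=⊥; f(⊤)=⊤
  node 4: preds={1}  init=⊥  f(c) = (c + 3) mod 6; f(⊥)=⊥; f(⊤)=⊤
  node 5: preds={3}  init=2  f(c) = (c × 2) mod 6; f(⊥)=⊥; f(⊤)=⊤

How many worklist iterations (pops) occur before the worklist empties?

Trace (10 dequeues):
  [1] u=0 | in ⊤ | out ⊤ | prev 3 | push {}
  [2] u=1 | in ⊤ | out ⊤ | prev ⊥ | push {}
  [3] u=2 | in 1 | out 5 | prev ⊥ | push {}
  [4] u=3 | in ⊤ | out ⊤ | prev 1 | push {0,1,2}
  [5] u=4 | in ⊤ | out ⊤ | prev ⊥ | push {}
  [6] u=5 | in ⊤ | out ⊤ | prev 2 | push {}
  [7] u=0 | in ⊤ | out ⊤ | ==
  [8] u=1 | in ⊤ | out ⊤ | ==
  [9] u=2 | in ⊤ | out ⊤ | prev 5 | push {3}
  [10] u=3 | in ⊤ | out ⊤ | ==

Converged values:
  [0] ⊤
  [1] ⊤
  [2] ⊤
  [3] ⊤
  [4] ⊤
  [5] ⊤

10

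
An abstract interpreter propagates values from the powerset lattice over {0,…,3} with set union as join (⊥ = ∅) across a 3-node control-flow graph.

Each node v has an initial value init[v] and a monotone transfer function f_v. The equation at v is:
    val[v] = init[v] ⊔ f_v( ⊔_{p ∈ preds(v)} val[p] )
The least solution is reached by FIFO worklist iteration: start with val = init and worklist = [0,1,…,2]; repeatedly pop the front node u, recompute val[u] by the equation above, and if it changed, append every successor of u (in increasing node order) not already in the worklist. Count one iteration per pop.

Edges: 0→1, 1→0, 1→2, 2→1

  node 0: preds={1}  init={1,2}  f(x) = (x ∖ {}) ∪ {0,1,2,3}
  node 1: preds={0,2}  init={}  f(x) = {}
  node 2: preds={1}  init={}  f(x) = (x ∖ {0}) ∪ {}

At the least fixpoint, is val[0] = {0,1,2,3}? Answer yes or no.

yes

Iteration log — 3 steps:
  step 1. node 0  ⊔preds={}  new={0,1,2,3}  old={1,2}  +wl: 
  step 2. node 1  ⊔preds={0,1,2,3}  new={}  stable
  step 3. node 2  ⊔preds={}  new={}  stable

Least fixpoint reached:
  node 0: {0,1,2,3}
  node 1: {}
  node 2: {}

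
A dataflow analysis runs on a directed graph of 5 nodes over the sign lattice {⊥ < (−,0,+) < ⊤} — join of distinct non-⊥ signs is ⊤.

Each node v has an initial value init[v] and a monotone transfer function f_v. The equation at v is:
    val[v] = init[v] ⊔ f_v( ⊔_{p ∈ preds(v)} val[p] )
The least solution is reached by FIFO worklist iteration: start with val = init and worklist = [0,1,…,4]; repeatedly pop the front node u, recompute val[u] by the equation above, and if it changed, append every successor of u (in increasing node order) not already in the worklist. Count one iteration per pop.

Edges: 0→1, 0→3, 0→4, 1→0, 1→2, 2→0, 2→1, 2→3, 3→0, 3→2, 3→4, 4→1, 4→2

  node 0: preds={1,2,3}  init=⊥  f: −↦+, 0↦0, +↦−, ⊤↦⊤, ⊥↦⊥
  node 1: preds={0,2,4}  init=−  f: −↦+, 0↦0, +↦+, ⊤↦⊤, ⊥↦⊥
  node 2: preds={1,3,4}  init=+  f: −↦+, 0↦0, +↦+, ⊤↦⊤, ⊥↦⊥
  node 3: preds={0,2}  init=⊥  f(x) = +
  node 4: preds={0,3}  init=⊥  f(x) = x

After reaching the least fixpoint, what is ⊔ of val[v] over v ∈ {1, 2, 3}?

⊤

Trace (8 dequeues):
  [1] u=0 | in ⊤ | out ⊤ | prev ⊥ | push {}
  [2] u=1 | in ⊤ | out ⊤ | prev − | push {0}
  [3] u=2 | in ⊤ | out ⊤ | prev + | push {1}
  [4] u=3 | in ⊤ | out + | prev ⊥ | push {2}
  [5] u=4 | in ⊤ | out ⊤ | prev ⊥ | push {}
  [6] u=0 | in ⊤ | out ⊤ | ==
  [7] u=1 | in ⊤ | out ⊤ | ==
  [8] u=2 | in ⊤ | out ⊤ | ==

Converged values:
  [0] ⊤
  [1] ⊤
  [2] ⊤
  [3] +
  [4] ⊤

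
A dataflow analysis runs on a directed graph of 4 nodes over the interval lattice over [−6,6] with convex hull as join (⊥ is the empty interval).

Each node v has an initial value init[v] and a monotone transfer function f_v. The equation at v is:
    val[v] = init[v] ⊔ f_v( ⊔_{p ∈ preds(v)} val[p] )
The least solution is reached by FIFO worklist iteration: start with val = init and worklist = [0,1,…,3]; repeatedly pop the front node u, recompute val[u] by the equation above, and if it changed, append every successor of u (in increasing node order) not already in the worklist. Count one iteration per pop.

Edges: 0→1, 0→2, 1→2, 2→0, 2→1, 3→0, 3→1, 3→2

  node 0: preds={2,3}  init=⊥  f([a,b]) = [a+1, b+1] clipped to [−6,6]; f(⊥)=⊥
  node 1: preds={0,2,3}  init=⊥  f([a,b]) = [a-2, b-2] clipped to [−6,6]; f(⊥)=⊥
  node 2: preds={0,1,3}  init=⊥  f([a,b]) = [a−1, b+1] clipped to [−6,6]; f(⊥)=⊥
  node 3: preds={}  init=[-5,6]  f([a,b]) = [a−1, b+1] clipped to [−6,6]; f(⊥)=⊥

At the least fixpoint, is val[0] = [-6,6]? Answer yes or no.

no

Worklist (7 pops):
  #1 pop 0: in=[-5,6] → [-4,6] (was ⊥); enqueue []
  #2 pop 1: in=[-5,6] → [-6,4] (was ⊥); enqueue []
  #3 pop 2: in=[-6,6] → [-6,6] (was ⊥); enqueue [0,1]
  #4 pop 3: in=⊥ → [-5,6] (no change)
  #5 pop 0: in=[-6,6] → [-5,6] (was [-4,6]); enqueue [2]
  #6 pop 1: in=[-6,6] → [-6,4] (no change)
  #7 pop 2: in=[-6,6] → [-6,6] (no change)

Fixpoint:
  val[0] = [-5,6]
  val[1] = [-6,4]
  val[2] = [-6,6]
  val[3] = [-5,6]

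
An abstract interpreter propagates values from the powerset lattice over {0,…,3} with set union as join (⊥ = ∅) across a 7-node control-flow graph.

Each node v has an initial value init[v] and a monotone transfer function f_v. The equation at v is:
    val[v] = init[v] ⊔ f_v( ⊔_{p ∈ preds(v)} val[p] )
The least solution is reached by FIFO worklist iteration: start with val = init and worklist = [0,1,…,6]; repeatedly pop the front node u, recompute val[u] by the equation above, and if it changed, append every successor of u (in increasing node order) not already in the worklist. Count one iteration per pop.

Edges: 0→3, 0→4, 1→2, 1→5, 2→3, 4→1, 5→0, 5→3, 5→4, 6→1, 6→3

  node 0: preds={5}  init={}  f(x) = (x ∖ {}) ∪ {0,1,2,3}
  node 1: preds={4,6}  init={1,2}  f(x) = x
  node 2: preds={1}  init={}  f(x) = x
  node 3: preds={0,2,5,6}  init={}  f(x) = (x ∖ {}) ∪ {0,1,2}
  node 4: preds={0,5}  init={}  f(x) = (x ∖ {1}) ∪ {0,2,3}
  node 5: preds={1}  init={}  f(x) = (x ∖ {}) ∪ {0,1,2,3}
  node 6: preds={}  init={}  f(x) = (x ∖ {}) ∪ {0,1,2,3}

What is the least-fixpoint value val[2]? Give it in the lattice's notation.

{0,1,2,3}

Worklist (14 pops):
  #1 pop 0: in={} → {0,1,2,3} (was {}); enqueue []
  #2 pop 1: in={} → {1,2} (no change)
  #3 pop 2: in={1,2} → {1,2} (was {}); enqueue []
  #4 pop 3: in={0,1,2,3} → {0,1,2,3} (was {}); enqueue []
  #5 pop 4: in={0,1,2,3} → {0,2,3} (was {}); enqueue [1]
  #6 pop 5: in={1,2} → {0,1,2,3} (was {}); enqueue [0,3,4]
  #7 pop 6: in={} → {0,1,2,3} (was {}); enqueue []
  #8 pop 1: in={0,1,2,3} → {0,1,2,3} (was {1,2}); enqueue [2,5]
  #9 pop 0: in={0,1,2,3} → {0,1,2,3} (no change)
  #10 pop 3: in={0,1,2,3} → {0,1,2,3} (no change)
  #11 pop 4: in={0,1,2,3} → {0,2,3} (no change)
  #12 pop 2: in={0,1,2,3} → {0,1,2,3} (was {1,2}); enqueue [3]
  #13 pop 5: in={0,1,2,3} → {0,1,2,3} (no change)
  #14 pop 3: in={0,1,2,3} → {0,1,2,3} (no change)

Fixpoint:
  val[0] = {0,1,2,3}
  val[1] = {0,1,2,3}
  val[2] = {0,1,2,3}
  val[3] = {0,1,2,3}
  val[4] = {0,2,3}
  val[5] = {0,1,2,3}
  val[6] = {0,1,2,3}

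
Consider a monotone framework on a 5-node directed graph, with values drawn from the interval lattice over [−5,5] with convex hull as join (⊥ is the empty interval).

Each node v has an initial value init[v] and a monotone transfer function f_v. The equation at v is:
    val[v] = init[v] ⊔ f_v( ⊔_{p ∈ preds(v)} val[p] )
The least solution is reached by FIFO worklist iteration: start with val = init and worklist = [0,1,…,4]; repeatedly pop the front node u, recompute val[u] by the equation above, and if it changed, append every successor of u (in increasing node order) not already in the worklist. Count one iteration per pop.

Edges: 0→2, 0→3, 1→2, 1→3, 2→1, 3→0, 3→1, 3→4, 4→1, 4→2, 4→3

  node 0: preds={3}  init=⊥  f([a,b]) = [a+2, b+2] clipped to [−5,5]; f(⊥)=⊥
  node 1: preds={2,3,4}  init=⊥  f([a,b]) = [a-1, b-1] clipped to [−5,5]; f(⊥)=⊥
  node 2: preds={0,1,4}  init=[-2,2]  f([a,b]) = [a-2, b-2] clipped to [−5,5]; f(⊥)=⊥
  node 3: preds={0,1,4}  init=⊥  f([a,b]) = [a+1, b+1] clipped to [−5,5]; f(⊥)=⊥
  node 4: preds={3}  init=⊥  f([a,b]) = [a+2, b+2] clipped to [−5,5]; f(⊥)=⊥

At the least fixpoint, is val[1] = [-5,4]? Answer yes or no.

yes

Iteration log — 15 steps:
  step 1. node 0  ⊔preds=⊥  new=⊥  stable
  step 2. node 1  ⊔preds=[-2,2]  new=[-3,1]  old=⊥  +wl: 
  step 3. node 2  ⊔preds=[-3,1]  new=[-5,2]  old=[-2,2]  +wl: 1
  step 4. node 3  ⊔preds=[-3,1]  new=[-2,2]  old=⊥  +wl: 0
  step 5. node 4  ⊔preds=[-2,2]  new=[0,4]  old=⊥  +wl: 2,3
  step 6. node 1  ⊔preds=[-5,4]  new=[-5,3]  old=[-3,1]  +wl: 
  step 7. node 0  ⊔preds=[-2,2]  new=[0,4]  old=⊥  +wl: 
  step 8. node 2  ⊔preds=[-5,4]  new=[-5,2]  stable
  step 9. node 3  ⊔preds=[-5,4]  new=[-4,5]  old=[-2,2]  +wl: 0,1,4
  step 10. node 0  ⊔preds=[-4,5]  new=[-2,5]  old=[0,4]  +wl: 2,3
  step 11. node 1  ⊔preds=[-5,5]  new=[-5,4]  old=[-5,3]  +wl: 
  step 12. node 4  ⊔preds=[-4,5]  new=[-2,5]  old=[0,4]  +wl: 1
  step 13. node 2  ⊔preds=[-5,5]  new=[-5,3]  old=[-5,2]  +wl: 
  step 14. node 3  ⊔preds=[-5,5]  new=[-4,5]  stable
  step 15. node 1  ⊔preds=[-5,5]  new=[-5,4]  stable

Least fixpoint reached:
  node 0: [-2,5]
  node 1: [-5,4]
  node 2: [-5,3]
  node 3: [-4,5]
  node 4: [-2,5]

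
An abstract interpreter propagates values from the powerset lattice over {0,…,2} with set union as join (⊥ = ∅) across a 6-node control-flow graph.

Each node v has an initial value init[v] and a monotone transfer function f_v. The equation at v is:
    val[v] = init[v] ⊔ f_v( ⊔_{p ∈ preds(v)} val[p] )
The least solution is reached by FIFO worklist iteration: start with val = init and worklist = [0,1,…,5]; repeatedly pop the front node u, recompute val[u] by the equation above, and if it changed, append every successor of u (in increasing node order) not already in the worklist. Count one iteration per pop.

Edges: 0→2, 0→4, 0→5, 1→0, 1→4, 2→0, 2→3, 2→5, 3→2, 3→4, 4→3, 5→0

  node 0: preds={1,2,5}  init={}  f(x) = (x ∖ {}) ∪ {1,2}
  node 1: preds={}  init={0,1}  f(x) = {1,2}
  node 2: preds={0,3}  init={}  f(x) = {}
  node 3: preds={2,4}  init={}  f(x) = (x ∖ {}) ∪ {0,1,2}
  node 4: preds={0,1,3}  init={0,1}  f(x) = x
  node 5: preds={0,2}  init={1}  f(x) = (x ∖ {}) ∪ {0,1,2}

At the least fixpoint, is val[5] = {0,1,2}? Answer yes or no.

yes

Worklist (9 pops):
  #1 pop 0: in={0,1} → {0,1,2} (was {}); enqueue []
  #2 pop 1: in={} → {0,1,2} (was {0,1}); enqueue [0]
  #3 pop 2: in={0,1,2} → {} (no change)
  #4 pop 3: in={0,1} → {0,1,2} (was {}); enqueue [2]
  #5 pop 4: in={0,1,2} → {0,1,2} (was {0,1}); enqueue [3]
  #6 pop 5: in={0,1,2} → {0,1,2} (was {1}); enqueue []
  #7 pop 0: in={0,1,2} → {0,1,2} (no change)
  #8 pop 2: in={0,1,2} → {} (no change)
  #9 pop 3: in={0,1,2} → {0,1,2} (no change)

Fixpoint:
  val[0] = {0,1,2}
  val[1] = {0,1,2}
  val[2] = {}
  val[3] = {0,1,2}
  val[4] = {0,1,2}
  val[5] = {0,1,2}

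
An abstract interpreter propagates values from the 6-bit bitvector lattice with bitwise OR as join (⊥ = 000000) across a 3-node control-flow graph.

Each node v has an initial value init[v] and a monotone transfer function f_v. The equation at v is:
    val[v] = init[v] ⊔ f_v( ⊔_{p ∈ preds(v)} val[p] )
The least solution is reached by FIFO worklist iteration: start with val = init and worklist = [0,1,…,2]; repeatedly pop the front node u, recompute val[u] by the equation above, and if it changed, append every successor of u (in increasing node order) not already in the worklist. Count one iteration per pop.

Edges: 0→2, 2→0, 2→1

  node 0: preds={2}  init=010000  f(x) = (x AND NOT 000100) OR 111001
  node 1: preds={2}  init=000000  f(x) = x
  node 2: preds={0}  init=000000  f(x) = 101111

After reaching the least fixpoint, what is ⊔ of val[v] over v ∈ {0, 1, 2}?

Iteration log — 6 steps:
  step 1. node 0  ⊔preds=000000  new=111001  old=010000  +wl: 
  step 2. node 1  ⊔preds=000000  new=000000  stable
  step 3. node 2  ⊔preds=111001  new=101111  old=000000  +wl: 0,1
  step 4. node 0  ⊔preds=101111  new=111011  old=111001  +wl: 2
  step 5. node 1  ⊔preds=101111  new=101111  old=000000  +wl: 
  step 6. node 2  ⊔preds=111011  new=101111  stable

Least fixpoint reached:
  node 0: 111011
  node 1: 101111
  node 2: 101111

111111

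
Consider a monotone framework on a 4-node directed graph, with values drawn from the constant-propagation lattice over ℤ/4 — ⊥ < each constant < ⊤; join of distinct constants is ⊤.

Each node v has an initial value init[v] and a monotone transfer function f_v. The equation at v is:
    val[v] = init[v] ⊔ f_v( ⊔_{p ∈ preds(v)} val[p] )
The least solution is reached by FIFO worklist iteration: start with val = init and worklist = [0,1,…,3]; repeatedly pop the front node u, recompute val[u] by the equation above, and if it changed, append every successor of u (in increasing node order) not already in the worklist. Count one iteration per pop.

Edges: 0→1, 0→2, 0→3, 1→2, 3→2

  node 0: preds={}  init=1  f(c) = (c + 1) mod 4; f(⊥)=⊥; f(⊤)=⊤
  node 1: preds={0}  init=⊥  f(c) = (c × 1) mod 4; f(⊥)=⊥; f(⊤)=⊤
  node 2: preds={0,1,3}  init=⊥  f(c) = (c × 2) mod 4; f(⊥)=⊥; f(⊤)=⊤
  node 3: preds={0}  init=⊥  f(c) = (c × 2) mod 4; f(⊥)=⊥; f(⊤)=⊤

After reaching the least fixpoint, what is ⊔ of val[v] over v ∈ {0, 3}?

⊤

Worklist (5 pops):
  #1 pop 0: in=⊥ → 1 (no change)
  #2 pop 1: in=1 → 1 (was ⊥); enqueue []
  #3 pop 2: in=1 → 2 (was ⊥); enqueue []
  #4 pop 3: in=1 → 2 (was ⊥); enqueue [2]
  #5 pop 2: in=⊤ → ⊤ (was 2); enqueue []

Fixpoint:
  val[0] = 1
  val[1] = 1
  val[2] = ⊤
  val[3] = 2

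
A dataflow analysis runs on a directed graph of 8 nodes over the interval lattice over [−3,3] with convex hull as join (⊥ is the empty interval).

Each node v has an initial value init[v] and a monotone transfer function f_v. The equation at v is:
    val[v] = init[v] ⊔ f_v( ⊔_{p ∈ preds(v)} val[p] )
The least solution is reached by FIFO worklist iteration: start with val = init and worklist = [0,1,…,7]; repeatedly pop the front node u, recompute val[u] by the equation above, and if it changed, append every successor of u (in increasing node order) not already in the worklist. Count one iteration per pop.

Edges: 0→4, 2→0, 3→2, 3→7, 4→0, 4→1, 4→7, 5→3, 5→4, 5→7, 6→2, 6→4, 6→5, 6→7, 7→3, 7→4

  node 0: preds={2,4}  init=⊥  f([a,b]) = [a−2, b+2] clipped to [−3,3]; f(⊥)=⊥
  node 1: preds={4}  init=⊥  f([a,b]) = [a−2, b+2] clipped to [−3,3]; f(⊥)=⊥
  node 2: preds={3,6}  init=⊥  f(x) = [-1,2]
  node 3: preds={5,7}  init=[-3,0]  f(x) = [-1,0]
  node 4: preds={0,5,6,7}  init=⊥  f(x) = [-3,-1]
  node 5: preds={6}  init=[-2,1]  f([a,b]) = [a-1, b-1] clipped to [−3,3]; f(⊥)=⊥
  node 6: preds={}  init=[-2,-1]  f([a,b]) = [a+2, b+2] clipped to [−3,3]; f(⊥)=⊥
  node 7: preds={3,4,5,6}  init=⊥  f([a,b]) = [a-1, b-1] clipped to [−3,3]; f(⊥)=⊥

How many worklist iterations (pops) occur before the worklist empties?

Trace (12 dequeues):
  [1] u=0 | in ⊥ | out ⊥ | ==
  [2] u=1 | in ⊥ | out ⊥ | ==
  [3] u=2 | in [-3,0] | out [-1,2] | prev ⊥ | push {0}
  [4] u=3 | in [-2,1] | out [-3,0] | ==
  [5] u=4 | in [-2,1] | out [-3,-1] | prev ⊥ | push {1}
  [6] u=5 | in [-2,-1] | out [-3,1] | prev [-2,1] | push {3,4}
  [7] u=6 | in ⊥ | out [-2,-1] | ==
  [8] u=7 | in [-3,1] | out [-3,0] | prev ⊥ | push {}
  [9] u=0 | in [-3,2] | out [-3,3] | prev ⊥ | push {}
  [10] u=1 | in [-3,-1] | out [-3,1] | prev ⊥ | push {}
  [11] u=3 | in [-3,1] | out [-3,0] | ==
  [12] u=4 | in [-3,3] | out [-3,-1] | ==

Converged values:
  [0] [-3,3]
  [1] [-3,1]
  [2] [-1,2]
  [3] [-3,0]
  [4] [-3,-1]
  [5] [-3,1]
  [6] [-2,-1]
  [7] [-3,0]

12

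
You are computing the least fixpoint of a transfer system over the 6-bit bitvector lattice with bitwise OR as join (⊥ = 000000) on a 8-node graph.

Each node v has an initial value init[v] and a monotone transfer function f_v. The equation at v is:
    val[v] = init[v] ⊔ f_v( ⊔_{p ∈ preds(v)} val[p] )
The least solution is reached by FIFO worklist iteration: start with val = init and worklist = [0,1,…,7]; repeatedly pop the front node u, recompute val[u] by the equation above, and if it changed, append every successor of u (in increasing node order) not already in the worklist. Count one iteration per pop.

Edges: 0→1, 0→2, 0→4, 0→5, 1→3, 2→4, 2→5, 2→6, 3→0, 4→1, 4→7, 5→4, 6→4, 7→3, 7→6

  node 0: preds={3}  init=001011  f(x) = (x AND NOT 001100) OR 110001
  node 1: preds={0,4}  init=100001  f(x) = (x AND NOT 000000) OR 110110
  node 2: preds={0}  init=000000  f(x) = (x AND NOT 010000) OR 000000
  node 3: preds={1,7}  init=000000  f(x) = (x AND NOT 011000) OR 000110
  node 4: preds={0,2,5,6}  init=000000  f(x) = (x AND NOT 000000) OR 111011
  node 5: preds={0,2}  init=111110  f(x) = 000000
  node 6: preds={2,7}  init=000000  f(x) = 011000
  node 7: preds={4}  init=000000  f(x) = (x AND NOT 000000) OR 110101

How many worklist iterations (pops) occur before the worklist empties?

13

Iteration log — 13 steps:
  step 1. node 0  ⊔preds=000000  new=111011  old=001011  +wl: 
  step 2. node 1  ⊔preds=111011  new=111111  old=100001  +wl: 
  step 3. node 2  ⊔preds=111011  new=101011  old=000000  +wl: 
  step 4. node 3  ⊔preds=111111  new=100111  old=000000  +wl: 0
  step 5. node 4  ⊔preds=111111  new=111111  old=000000  +wl: 1
  step 6. node 5  ⊔preds=111011  new=111110  stable
  step 7. node 6  ⊔preds=101011  new=011000  old=000000  +wl: 4
  step 8. node 7  ⊔preds=111111  new=111111  old=000000  +wl: 3,6
  step 9. node 0  ⊔preds=100111  new=111011  stable
  step 10. node 1  ⊔preds=111111  new=111111  stable
  step 11. node 4  ⊔preds=111111  new=111111  stable
  step 12. node 3  ⊔preds=111111  new=100111  stable
  step 13. node 6  ⊔preds=111111  new=011000  stable

Least fixpoint reached:
  node 0: 111011
  node 1: 111111
  node 2: 101011
  node 3: 100111
  node 4: 111111
  node 5: 111110
  node 6: 011000
  node 7: 111111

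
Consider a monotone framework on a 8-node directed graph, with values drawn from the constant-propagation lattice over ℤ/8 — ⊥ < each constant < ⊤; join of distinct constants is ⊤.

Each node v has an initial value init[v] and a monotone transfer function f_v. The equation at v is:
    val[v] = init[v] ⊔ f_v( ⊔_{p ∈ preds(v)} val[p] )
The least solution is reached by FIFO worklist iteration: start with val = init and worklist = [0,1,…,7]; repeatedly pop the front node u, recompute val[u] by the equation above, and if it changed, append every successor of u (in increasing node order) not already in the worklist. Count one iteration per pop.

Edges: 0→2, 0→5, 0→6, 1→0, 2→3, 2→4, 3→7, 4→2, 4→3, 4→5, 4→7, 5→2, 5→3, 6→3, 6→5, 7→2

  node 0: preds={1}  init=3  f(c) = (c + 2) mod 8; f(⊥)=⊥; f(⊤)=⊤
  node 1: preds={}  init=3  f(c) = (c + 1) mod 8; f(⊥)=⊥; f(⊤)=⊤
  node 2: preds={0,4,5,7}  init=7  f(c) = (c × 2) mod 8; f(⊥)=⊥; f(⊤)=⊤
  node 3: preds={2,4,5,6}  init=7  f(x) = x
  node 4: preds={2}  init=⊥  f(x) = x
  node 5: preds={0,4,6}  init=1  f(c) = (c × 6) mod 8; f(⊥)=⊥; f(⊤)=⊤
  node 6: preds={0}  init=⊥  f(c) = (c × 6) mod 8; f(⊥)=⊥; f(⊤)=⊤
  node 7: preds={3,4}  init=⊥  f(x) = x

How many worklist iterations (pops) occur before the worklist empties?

11

Iteration log — 11 steps:
  step 1. node 0  ⊔preds=3  new=⊤  old=3  +wl: 
  step 2. node 1  ⊔preds=⊥  new=3  stable
  step 3. node 2  ⊔preds=⊤  new=⊤  old=7  +wl: 
  step 4. node 3  ⊔preds=⊤  new=⊤  old=7  +wl: 
  step 5. node 4  ⊔preds=⊤  new=⊤  old=⊥  +wl: 2,3
  step 6. node 5  ⊔preds=⊤  new=⊤  old=1  +wl: 
  step 7. node 6  ⊔preds=⊤  new=⊤  old=⊥  +wl: 5
  step 8. node 7  ⊔preds=⊤  new=⊤  old=⊥  +wl: 
  step 9. node 2  ⊔preds=⊤  new=⊤  stable
  step 10. node 3  ⊔preds=⊤  new=⊤  stable
  step 11. node 5  ⊔preds=⊤  new=⊤  stable

Least fixpoint reached:
  node 0: ⊤
  node 1: 3
  node 2: ⊤
  node 3: ⊤
  node 4: ⊤
  node 5: ⊤
  node 6: ⊤
  node 7: ⊤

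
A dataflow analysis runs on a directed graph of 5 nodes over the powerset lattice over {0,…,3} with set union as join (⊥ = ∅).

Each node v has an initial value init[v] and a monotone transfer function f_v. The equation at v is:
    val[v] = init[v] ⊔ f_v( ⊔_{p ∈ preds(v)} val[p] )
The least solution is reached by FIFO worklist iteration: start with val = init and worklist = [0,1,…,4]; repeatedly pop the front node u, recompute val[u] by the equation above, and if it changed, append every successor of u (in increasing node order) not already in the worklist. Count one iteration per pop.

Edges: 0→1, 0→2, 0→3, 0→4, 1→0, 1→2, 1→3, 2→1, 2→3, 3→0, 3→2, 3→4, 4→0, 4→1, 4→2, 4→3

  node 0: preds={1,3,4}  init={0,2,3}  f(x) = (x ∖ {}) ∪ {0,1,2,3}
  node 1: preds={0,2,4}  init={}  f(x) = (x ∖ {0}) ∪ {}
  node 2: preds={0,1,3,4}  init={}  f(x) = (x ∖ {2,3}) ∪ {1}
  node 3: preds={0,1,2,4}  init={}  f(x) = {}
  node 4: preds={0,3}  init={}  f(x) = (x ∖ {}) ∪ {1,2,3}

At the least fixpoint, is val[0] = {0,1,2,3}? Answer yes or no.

yes

Iteration log — 9 steps:
  step 1. node 0  ⊔preds={}  new={0,1,2,3}  old={0,2,3}  +wl: 
  step 2. node 1  ⊔preds={0,1,2,3}  new={1,2,3}  old={}  +wl: 0
  step 3. node 2  ⊔preds={0,1,2,3}  new={0,1}  old={}  +wl: 1
  step 4. node 3  ⊔preds={0,1,2,3}  new={}  stable
  step 5. node 4  ⊔preds={0,1,2,3}  new={0,1,2,3}  old={}  +wl: 2,3
  step 6. node 0  ⊔preds={0,1,2,3}  new={0,1,2,3}  stable
  step 7. node 1  ⊔preds={0,1,2,3}  new={1,2,3}  stable
  step 8. node 2  ⊔preds={0,1,2,3}  new={0,1}  stable
  step 9. node 3  ⊔preds={0,1,2,3}  new={}  stable

Least fixpoint reached:
  node 0: {0,1,2,3}
  node 1: {1,2,3}
  node 2: {0,1}
  node 3: {}
  node 4: {0,1,2,3}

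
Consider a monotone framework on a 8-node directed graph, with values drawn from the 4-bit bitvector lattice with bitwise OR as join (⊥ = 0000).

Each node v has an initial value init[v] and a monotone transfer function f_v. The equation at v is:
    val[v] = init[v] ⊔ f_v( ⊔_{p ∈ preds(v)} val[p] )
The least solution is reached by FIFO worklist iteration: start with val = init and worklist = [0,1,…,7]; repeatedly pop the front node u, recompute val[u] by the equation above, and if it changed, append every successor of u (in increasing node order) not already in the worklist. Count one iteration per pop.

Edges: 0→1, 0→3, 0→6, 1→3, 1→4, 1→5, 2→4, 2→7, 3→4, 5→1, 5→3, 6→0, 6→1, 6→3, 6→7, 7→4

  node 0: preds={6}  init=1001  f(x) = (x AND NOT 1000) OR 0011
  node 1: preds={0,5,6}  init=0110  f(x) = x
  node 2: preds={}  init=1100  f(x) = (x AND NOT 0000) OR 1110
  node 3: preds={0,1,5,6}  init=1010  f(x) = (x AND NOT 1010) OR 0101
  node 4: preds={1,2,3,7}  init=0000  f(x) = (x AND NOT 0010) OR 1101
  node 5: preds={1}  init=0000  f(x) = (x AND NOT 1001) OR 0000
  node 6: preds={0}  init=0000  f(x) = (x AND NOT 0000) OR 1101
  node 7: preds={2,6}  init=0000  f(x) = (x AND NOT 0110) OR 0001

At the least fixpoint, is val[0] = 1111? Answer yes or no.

yes

Worklist (15 pops):
  #1 pop 0: in=0000 → 1011 (was 1001); enqueue []
  #2 pop 1: in=1011 → 1111 (was 0110); enqueue []
  #3 pop 2: in=0000 → 1110 (was 1100); enqueue []
  #4 pop 3: in=1111 → 1111 (was 1010); enqueue []
  #5 pop 4: in=1111 → 1101 (was 0000); enqueue []
  #6 pop 5: in=1111 → 0110 (was 0000); enqueue [1,3]
  #7 pop 6: in=1011 → 1111 (was 0000); enqueue [0]
  #8 pop 7: in=1111 → 1001 (was 0000); enqueue [4]
  #9 pop 1: in=1111 → 1111 (no change)
  #10 pop 3: in=1111 → 1111 (no change)
  #11 pop 0: in=1111 → 1111 (was 1011); enqueue [1,3,6]
  #12 pop 4: in=1111 → 1101 (no change)
  #13 pop 1: in=1111 → 1111 (no change)
  #14 pop 3: in=1111 → 1111 (no change)
  #15 pop 6: in=1111 → 1111 (no change)

Fixpoint:
  val[0] = 1111
  val[1] = 1111
  val[2] = 1110
  val[3] = 1111
  val[4] = 1101
  val[5] = 0110
  val[6] = 1111
  val[7] = 1001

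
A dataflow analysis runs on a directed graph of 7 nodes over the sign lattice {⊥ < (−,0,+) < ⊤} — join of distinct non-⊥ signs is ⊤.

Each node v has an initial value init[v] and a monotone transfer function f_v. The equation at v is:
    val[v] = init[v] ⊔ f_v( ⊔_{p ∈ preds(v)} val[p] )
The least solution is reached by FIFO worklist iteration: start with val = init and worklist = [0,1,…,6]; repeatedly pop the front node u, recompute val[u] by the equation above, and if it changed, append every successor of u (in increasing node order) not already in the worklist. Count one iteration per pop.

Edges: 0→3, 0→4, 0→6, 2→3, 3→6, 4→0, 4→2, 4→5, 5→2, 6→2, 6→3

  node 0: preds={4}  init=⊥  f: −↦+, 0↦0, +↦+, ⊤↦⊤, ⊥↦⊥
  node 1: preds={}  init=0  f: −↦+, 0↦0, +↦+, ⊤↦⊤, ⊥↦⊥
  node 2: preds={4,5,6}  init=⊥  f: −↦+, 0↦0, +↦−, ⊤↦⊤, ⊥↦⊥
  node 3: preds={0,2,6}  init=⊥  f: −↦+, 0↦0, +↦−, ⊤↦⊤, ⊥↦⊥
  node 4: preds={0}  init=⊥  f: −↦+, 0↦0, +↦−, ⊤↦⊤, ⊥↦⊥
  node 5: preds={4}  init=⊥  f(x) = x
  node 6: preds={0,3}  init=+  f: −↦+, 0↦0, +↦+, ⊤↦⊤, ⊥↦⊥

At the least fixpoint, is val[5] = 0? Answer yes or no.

no

Iteration log — 9 steps:
  step 1. node 0  ⊔preds=⊥  new=⊥  stable
  step 2. node 1  ⊔preds=⊥  new=0  stable
  step 3. node 2  ⊔preds=+  new=−  old=⊥  +wl: 
  step 4. node 3  ⊔preds=⊤  new=⊤  old=⊥  +wl: 
  step 5. node 4  ⊔preds=⊥  new=⊥  stable
  step 6. node 5  ⊔preds=⊥  new=⊥  stable
  step 7. node 6  ⊔preds=⊤  new=⊤  old=+  +wl: 2,3
  step 8. node 2  ⊔preds=⊤  new=⊤  old=−  +wl: 
  step 9. node 3  ⊔preds=⊤  new=⊤  stable

Least fixpoint reached:
  node 0: ⊥
  node 1: 0
  node 2: ⊤
  node 3: ⊤
  node 4: ⊥
  node 5: ⊥
  node 6: ⊤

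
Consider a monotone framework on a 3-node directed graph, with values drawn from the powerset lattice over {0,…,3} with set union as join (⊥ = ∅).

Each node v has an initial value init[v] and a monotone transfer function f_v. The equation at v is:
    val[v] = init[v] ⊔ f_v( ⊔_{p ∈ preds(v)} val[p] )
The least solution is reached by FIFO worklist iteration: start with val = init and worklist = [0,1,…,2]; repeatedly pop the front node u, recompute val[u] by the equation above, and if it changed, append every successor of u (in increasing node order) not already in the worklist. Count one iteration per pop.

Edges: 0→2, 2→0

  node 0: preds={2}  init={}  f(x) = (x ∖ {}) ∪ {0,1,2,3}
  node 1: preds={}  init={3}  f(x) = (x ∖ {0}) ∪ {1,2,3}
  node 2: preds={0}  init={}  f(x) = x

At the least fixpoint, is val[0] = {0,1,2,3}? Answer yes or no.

yes

Iteration log — 4 steps:
  step 1. node 0  ⊔preds={}  new={0,1,2,3}  old={}  +wl: 
  step 2. node 1  ⊔preds={}  new={1,2,3}  old={3}  +wl: 
  step 3. node 2  ⊔preds={0,1,2,3}  new={0,1,2,3}  old={}  +wl: 0
  step 4. node 0  ⊔preds={0,1,2,3}  new={0,1,2,3}  stable

Least fixpoint reached:
  node 0: {0,1,2,3}
  node 1: {1,2,3}
  node 2: {0,1,2,3}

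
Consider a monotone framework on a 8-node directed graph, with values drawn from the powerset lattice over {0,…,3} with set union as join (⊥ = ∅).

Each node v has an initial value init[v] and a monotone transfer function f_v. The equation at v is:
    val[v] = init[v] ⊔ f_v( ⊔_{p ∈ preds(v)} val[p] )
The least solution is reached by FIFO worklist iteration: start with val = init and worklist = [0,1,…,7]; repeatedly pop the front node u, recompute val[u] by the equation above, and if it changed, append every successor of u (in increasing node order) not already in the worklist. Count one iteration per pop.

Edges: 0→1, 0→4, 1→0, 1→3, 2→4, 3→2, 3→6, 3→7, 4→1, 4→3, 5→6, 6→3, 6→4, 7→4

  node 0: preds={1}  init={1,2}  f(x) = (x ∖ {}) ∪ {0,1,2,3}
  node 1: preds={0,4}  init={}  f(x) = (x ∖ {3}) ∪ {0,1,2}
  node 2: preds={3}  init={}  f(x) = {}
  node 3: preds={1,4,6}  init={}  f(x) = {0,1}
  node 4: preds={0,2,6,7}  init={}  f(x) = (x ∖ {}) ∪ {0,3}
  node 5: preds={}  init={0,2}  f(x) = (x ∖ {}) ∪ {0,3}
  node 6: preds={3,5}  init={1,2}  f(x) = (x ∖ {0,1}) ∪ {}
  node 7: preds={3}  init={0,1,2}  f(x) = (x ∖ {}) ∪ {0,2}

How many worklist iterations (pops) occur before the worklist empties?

13

Worklist (13 pops):
  #1 pop 0: in={} → {0,1,2,3} (was {1,2}); enqueue []
  #2 pop 1: in={0,1,2,3} → {0,1,2} (was {}); enqueue [0]
  #3 pop 2: in={} → {} (no change)
  #4 pop 3: in={0,1,2} → {0,1} (was {}); enqueue [2]
  #5 pop 4: in={0,1,2,3} → {0,1,2,3} (was {}); enqueue [1,3]
  #6 pop 5: in={} → {0,2,3} (was {0,2}); enqueue []
  #7 pop 6: in={0,1,2,3} → {1,2,3} (was {1,2}); enqueue [4]
  #8 pop 7: in={0,1} → {0,1,2} (no change)
  #9 pop 0: in={0,1,2} → {0,1,2,3} (no change)
  #10 pop 2: in={0,1} → {} (no change)
  #11 pop 1: in={0,1,2,3} → {0,1,2} (no change)
  #12 pop 3: in={0,1,2,3} → {0,1} (no change)
  #13 pop 4: in={0,1,2,3} → {0,1,2,3} (no change)

Fixpoint:
  val[0] = {0,1,2,3}
  val[1] = {0,1,2}
  val[2] = {}
  val[3] = {0,1}
  val[4] = {0,1,2,3}
  val[5] = {0,2,3}
  val[6] = {1,2,3}
  val[7] = {0,1,2}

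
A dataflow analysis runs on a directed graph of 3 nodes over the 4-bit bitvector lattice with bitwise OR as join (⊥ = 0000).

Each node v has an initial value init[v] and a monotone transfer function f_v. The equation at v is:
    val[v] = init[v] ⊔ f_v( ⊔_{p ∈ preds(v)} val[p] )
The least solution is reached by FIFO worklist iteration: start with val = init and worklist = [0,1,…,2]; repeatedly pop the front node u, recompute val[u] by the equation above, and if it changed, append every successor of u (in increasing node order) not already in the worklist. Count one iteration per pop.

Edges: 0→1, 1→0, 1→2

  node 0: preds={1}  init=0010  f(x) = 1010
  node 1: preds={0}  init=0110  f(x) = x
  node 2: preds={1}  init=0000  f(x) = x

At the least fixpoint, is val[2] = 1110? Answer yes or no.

yes

Iteration log — 4 steps:
  step 1. node 0  ⊔preds=0110  new=1010  old=0010  +wl: 
  step 2. node 1  ⊔preds=1010  new=1110  old=0110  +wl: 0
  step 3. node 2  ⊔preds=1110  new=1110  old=0000  +wl: 
  step 4. node 0  ⊔preds=1110  new=1010  stable

Least fixpoint reached:
  node 0: 1010
  node 1: 1110
  node 2: 1110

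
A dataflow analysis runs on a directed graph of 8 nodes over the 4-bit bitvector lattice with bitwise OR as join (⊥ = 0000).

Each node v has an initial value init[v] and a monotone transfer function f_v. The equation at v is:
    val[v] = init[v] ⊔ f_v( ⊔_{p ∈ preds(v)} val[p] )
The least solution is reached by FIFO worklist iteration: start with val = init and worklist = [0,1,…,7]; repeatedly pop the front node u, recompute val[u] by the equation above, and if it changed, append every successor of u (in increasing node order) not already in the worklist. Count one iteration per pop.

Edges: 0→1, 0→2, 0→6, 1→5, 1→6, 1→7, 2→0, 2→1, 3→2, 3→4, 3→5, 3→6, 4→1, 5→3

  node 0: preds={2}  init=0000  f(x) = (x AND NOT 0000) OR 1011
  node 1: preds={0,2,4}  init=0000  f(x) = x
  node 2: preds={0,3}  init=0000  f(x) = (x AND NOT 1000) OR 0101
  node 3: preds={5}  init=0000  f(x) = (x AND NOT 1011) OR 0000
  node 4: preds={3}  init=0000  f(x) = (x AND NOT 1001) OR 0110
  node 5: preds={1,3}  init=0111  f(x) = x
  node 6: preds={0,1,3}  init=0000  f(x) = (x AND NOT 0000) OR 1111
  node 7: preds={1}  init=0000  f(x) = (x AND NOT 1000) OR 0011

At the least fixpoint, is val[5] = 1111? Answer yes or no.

yes

Iteration log — 15 steps:
  step 1. node 0  ⊔preds=0000  new=1011  old=0000  +wl: 
  step 2. node 1  ⊔preds=1011  new=1011  old=0000  +wl: 
  step 3. node 2  ⊔preds=1011  new=0111  old=0000  +wl: 0,1
  step 4. node 3  ⊔preds=0111  new=0100  old=0000  +wl: 2
  step 5. node 4  ⊔preds=0100  new=0110  old=0000  +wl: 
  step 6. node 5  ⊔preds=1111  new=1111  old=0111  +wl: 3
  step 7. node 6  ⊔preds=1111  new=1111  old=0000  +wl: 
  step 8. node 7  ⊔preds=1011  new=0011  old=0000  +wl: 
  step 9. node 0  ⊔preds=0111  new=1111  old=1011  +wl: 6
  step 10. node 1  ⊔preds=1111  new=1111  old=1011  +wl: 5,7
  step 11. node 2  ⊔preds=1111  new=0111  stable
  step 12. node 3  ⊔preds=1111  new=0100  stable
  step 13. node 6  ⊔preds=1111  new=1111  stable
  step 14. node 5  ⊔preds=1111  new=1111  stable
  step 15. node 7  ⊔preds=1111  new=0111  old=0011  +wl: 

Least fixpoint reached:
  node 0: 1111
  node 1: 1111
  node 2: 0111
  node 3: 0100
  node 4: 0110
  node 5: 1111
  node 6: 1111
  node 7: 0111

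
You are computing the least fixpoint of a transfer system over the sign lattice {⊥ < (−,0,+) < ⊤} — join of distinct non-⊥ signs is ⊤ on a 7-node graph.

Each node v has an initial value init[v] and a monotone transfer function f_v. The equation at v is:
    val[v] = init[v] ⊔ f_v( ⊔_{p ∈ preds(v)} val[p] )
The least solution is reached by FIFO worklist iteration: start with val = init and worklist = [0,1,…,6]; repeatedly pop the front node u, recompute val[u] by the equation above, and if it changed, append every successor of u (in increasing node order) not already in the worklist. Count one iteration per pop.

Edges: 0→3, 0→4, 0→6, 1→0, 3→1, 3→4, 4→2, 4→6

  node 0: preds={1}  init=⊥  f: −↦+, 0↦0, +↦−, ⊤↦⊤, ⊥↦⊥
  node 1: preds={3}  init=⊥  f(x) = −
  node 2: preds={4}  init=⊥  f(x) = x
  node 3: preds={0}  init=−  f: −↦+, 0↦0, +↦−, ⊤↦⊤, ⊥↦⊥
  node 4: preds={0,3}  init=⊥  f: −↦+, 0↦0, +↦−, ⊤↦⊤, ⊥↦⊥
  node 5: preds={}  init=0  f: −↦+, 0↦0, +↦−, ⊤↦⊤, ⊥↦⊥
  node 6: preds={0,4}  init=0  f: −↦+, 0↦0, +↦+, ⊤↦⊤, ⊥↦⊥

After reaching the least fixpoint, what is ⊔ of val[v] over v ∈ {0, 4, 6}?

⊤

Trace (13 dequeues):
  [1] u=0 | in ⊥ | out ⊥ | ==
  [2] u=1 | in − | out − | prev ⊥ | push {0}
  [3] u=2 | in ⊥ | out ⊥ | ==
  [4] u=3 | in ⊥ | out − | ==
  [5] u=4 | in − | out + | prev ⊥ | push {2}
  [6] u=5 | in ⊥ | out 0 | ==
  [7] u=6 | in + | out ⊤ | prev 0 | push {}
  [8] u=0 | in − | out + | prev ⊥ | push {3,4,6}
  [9] u=2 | in + | out + | prev ⊥ | push {}
  [10] u=3 | in + | out − | ==
  [11] u=4 | in ⊤ | out ⊤ | prev + | push {2}
  [12] u=6 | in ⊤ | out ⊤ | ==
  [13] u=2 | in ⊤ | out ⊤ | prev + | push {}

Converged values:
  [0] +
  [1] −
  [2] ⊤
  [3] −
  [4] ⊤
  [5] 0
  [6] ⊤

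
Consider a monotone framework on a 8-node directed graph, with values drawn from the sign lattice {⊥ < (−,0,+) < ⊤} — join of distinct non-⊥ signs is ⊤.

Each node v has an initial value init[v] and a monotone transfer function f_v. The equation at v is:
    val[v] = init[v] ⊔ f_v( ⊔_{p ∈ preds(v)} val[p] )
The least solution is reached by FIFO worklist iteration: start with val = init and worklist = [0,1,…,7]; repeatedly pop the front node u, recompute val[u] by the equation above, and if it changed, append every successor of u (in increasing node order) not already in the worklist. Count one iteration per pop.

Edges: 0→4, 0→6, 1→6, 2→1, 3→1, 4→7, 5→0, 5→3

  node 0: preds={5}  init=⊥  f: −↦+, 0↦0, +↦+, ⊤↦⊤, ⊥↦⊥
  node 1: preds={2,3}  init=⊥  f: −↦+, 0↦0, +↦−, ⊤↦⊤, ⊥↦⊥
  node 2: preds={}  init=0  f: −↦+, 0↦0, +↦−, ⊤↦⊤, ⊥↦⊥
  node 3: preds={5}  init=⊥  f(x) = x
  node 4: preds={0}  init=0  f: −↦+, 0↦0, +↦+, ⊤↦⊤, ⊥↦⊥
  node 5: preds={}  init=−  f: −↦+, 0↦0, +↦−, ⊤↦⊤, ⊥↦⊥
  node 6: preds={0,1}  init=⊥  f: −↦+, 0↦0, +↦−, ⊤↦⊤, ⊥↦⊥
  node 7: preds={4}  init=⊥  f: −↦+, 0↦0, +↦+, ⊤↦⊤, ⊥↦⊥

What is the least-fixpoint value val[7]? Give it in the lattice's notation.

⊤

Iteration log — 10 steps:
  step 1. node 0  ⊔preds=−  new=+  old=⊥  +wl: 
  step 2. node 1  ⊔preds=0  new=0  old=⊥  +wl: 
  step 3. node 2  ⊔preds=⊥  new=0  stable
  step 4. node 3  ⊔preds=−  new=−  old=⊥  +wl: 1
  step 5. node 4  ⊔preds=+  new=⊤  old=0  +wl: 
  step 6. node 5  ⊔preds=⊥  new=−  stable
  step 7. node 6  ⊔preds=⊤  new=⊤  old=⊥  +wl: 
  step 8. node 7  ⊔preds=⊤  new=⊤  old=⊥  +wl: 
  step 9. node 1  ⊔preds=⊤  new=⊤  old=0  +wl: 6
  step 10. node 6  ⊔preds=⊤  new=⊤  stable

Least fixpoint reached:
  node 0: +
  node 1: ⊤
  node 2: 0
  node 3: −
  node 4: ⊤
  node 5: −
  node 6: ⊤
  node 7: ⊤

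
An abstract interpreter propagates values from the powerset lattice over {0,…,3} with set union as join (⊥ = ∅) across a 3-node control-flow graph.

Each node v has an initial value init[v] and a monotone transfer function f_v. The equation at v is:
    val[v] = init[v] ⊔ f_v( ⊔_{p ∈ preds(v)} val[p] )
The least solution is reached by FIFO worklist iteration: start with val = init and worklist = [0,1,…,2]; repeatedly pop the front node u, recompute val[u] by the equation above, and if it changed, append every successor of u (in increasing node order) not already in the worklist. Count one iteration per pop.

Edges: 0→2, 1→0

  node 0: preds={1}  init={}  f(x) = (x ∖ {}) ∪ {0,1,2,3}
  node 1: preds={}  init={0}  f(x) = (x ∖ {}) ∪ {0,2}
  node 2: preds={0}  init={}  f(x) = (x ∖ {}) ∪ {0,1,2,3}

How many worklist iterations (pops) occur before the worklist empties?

4

Worklist (4 pops):
  #1 pop 0: in={0} → {0,1,2,3} (was {}); enqueue []
  #2 pop 1: in={} → {0,2} (was {0}); enqueue [0]
  #3 pop 2: in={0,1,2,3} → {0,1,2,3} (was {}); enqueue []
  #4 pop 0: in={0,2} → {0,1,2,3} (no change)

Fixpoint:
  val[0] = {0,1,2,3}
  val[1] = {0,2}
  val[2] = {0,1,2,3}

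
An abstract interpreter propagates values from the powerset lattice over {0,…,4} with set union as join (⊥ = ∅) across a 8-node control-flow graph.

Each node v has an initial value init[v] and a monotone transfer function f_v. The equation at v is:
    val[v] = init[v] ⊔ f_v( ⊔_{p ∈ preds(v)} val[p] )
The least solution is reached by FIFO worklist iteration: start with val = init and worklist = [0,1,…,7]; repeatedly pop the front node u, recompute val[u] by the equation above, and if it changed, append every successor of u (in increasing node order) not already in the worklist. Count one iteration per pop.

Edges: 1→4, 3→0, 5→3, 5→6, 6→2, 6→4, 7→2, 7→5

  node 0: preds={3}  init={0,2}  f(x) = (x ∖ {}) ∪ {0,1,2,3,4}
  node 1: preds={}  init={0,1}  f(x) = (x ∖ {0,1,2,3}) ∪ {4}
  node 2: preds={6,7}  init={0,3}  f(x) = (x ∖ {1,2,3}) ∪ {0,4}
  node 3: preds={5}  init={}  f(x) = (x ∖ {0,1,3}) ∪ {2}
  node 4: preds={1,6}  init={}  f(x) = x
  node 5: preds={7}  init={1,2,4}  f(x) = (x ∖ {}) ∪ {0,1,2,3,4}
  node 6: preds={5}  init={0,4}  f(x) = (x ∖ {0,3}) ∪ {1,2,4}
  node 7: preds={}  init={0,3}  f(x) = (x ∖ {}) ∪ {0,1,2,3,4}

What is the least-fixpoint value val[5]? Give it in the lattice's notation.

{0,1,2,3,4}

Trace (13 dequeues):
  [1] u=0 | in {} | out {0,1,2,3,4} | prev {0,2} | push {}
  [2] u=1 | in {} | out {0,1,4} | prev {0,1} | push {}
  [3] u=2 | in {0,3,4} | out {0,3,4} | prev {0,3} | push {}
  [4] u=3 | in {1,2,4} | out {2,4} | prev {} | push {0}
  [5] u=4 | in {0,1,4} | out {0,1,4} | prev {} | push {}
  [6] u=5 | in {0,3} | out {0,1,2,3,4} | prev {1,2,4} | push {3}
  [7] u=6 | in {0,1,2,3,4} | out {0,1,2,4} | prev {0,4} | push {2,4}
  [8] u=7 | in {} | out {0,1,2,3,4} | prev {0,3} | push {5}
  [9] u=0 | in {2,4} | out {0,1,2,3,4} | ==
  [10] u=3 | in {0,1,2,3,4} | out {2,4} | ==
  [11] u=2 | in {0,1,2,3,4} | out {0,3,4} | ==
  [12] u=4 | in {0,1,2,4} | out {0,1,2,4} | prev {0,1,4} | push {}
  [13] u=5 | in {0,1,2,3,4} | out {0,1,2,3,4} | ==

Converged values:
  [0] {0,1,2,3,4}
  [1] {0,1,4}
  [2] {0,3,4}
  [3] {2,4}
  [4] {0,1,2,4}
  [5] {0,1,2,3,4}
  [6] {0,1,2,4}
  [7] {0,1,2,3,4}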